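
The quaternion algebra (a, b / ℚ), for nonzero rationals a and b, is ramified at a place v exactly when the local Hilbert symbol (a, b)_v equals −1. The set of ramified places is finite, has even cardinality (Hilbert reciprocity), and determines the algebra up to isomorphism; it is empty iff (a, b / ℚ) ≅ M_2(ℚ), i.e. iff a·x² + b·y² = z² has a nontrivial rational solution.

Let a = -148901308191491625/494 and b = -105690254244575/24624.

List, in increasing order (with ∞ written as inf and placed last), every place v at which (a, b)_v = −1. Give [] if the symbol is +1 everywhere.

Mod squares: a ≡ -91390, b ≡ -2717. Check v ∈ {∞, 2, 3, 5, 7, 11, 13, 19, 29, 37}.
v=2: v_2(a)=-1, v_2(b)=-4; units ≡ 1, 3 (mod 8); ε·ε+αω+βω = 0·1+-1·1+-4·0 ≡ 1  ⇒  (a,b)_2 = -1.
v=37: a=37^1·(≡25), b=37^0·(≡1) mod 37; (25|37)=+1, (1|37)=+1; (−1)^{1·0·18}·(+1)^0·(+1)^1 = +1.
v=19: a=19^-1·(≡1), b=19^-1·(≡1) mod 19; (1|19)=+1, (1|19)=+1; (−1)^{-1·-1·9}·(+1)^-1·(+1)^-1 = -1.
v=29: a=29^2·(≡18), b=29^2·(≡23) mod 29; (18|29)=-1, (23|29)=+1; (−1)^{2·2·14}·(-1)^2·(+1)^2 = +1.
v=11: a=11^6·(≡4), b=11^5·(≡7) mod 11; (4|11)=+1, (7|11)=-1; (−1)^{6·5·5}·(+1)^5·(-1)^6 = +1.
v=5: a=5^3·(≡3), b=5^2·(≡3) mod 5; (3|5)=-1, (3|5)=-1; (−1)^{3·2·2}·(-1)^2·(-1)^3 = -1.
v=3: a=3^2·(≡2), b=3^-4·(≡1) mod 3; (2|3)=-1, (1|3)=+1; (−1)^{2·-4·1}·(-1)^-4·(+1)^2 = +1.
v=13: a=13^-1·(≡3), b=13^1·(≡4) mod 13; (3|13)=+1, (4|13)=+1; (−1)^{-1·1·6}·(+1)^1·(+1)^-1 = +1.
v=∞: -91390 < 0 and -2717 < 0  ⇒  (a,b)_∞ = -1.
v=7: a=7^4·(≡1), b=7^4·(≡3) mod 7; (1|7)=+1, (3|7)=-1; (−1)^{4·4·3}·(+1)^4·(-1)^4 = +1.
(-91390, -2717 / ℚ) ramifies at {2, 5, 19, ∞}: a division algebra.

[2, 5, 19, inf]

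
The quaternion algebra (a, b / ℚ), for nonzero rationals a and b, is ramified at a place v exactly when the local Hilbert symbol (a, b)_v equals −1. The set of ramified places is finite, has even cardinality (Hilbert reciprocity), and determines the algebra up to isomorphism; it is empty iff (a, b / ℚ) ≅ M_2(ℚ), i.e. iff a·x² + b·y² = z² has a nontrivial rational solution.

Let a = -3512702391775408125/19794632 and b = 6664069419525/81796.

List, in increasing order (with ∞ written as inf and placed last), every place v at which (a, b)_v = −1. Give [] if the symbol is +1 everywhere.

Mod squares: a ≡ -516026, b ≡ 1189. Check v ∈ {∞, 2, 3, 5, 7, 11, 13, 23, 29, 31, 41}.
v=31: a=31^3·(≡8), b=31^2·(≡21) mod 31; (8|31)=+1, (21|31)=-1; (−1)^{3·2·15}·(+1)^2·(-1)^3 = -1.
v=∞: -516026 < 0 and 1189 > 0  ⇒  (a,b)_∞ = +1.
v=41: a=41^1·(≡32), b=41^1·(≡29) mod 41; (32|41)=+1, (29|41)=-1; (−1)^{1·1·20}·(+1)^1·(-1)^1 = -1.
v=11: a=11^-4·(≡8), b=11^-2·(≡9) mod 11; (8|11)=-1, (9|11)=+1; (−1)^{-4·-2·5}·(-1)^-2·(+1)^-4 = +1.
v=5: a=5^4·(≡1), b=5^2·(≡1) mod 5; (1|5)=+1, (1|5)=+1; (−1)^{4·2·2}·(+1)^2·(+1)^4 = +1.
v=13: a=13^-2·(≡4), b=13^-2·(≡8) mod 13; (4|13)=+1, (8|13)=-1; (−1)^{-2·-2·6}·(+1)^-2·(-1)^-2 = +1.
v=3: a=3^4·(≡1), b=3^2·(≡1) mod 3; (1|3)=+1, (1|3)=+1; (−1)^{4·2·1}·(+1)^2·(+1)^4 = +1.
v=2: v_2(a)=-3, v_2(b)=-2; units ≡ 3, 5 (mod 8); ε·ε+αω+βω = 1·0+-3·1+-2·1 ≡ 1  ⇒  (a,b)_2 = -1.
v=7: a=7^1·(≡3), b=7^2·(≡6) mod 7; (3|7)=-1, (6|7)=-1; (−1)^{1·2·3}·(-1)^2·(-1)^1 = -1.
v=29: a=29^1·(≡2), b=29^1·(≡18) mod 29; (2|29)=-1, (18|29)=-1; (−1)^{1·1·14}·(-1)^1·(-1)^1 = +1.
v=23: a=23^4·(≡9), b=23^2·(≡12) mod 23; (9|23)=+1, (12|23)=+1; (−1)^{4·2·11}·(+1)^2·(+1)^4 = +1.
|Ram(-516026, 1189)| = 4, even; anisotropic at {2, 7, 31, 41}.

[2, 7, 31, 41]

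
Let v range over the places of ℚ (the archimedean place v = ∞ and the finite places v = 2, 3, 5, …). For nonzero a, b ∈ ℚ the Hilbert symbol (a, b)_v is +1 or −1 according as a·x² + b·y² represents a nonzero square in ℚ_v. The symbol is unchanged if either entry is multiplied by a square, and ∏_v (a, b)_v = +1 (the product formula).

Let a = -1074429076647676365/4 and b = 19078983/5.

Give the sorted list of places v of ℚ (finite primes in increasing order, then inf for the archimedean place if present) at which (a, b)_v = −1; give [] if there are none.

[2, 3]

(a, b) ≡ (-26565, 24035) mod (ℚ^×)²; places V = {2, 3, 5, 7, 11, 19, 23, ∞}.
(a,b)_23: α=3, u≡16; β=1, v≡19 (mod 23); (16|23)=+1, (19|23)=-1; sign (−1)^1·+1^1·-1^3 = +1.
(a,b)_19: α=2, u≡7; β=1, v≡9 (mod 19); (7|19)=+1, (9|19)=+1; sign (−1)^0·+1^1·+1^2 = +1.
(a,b)_3: α=7, u≡1; β=4, v≡2 (mod 3); (1|3)=+1, (2|3)=-1; sign (−1)^0·+1^4·-1^7 = -1.
(a,b)_5: α=1, u≡3; β=-1, v≡3 (mod 5); (3|5)=-1, (3|5)=-1; sign (−1)^0·-1^-1·-1^1 = +1.
(a,b)_2: α=-2, β=0; u≡3, v≡3 (mod 8); ε(u)ε(v)=1·1, αω(v)=-2·1, βω(u)=0·1; sum ≡ 1  ⇒  -1.
(a,b)_11: α=3, u≡5; β=1, v≡10 (mod 11); (5|11)=+1, (10|11)=-1; sign (−1)^1·+1^1·-1^3 = +1.
(a,b)_∞: sgn(-26565)=−, sgn(24035)=+, so +1.
(a,b)_7: α=5, u≡6; β=2, v≡4 (mod 7); (6|7)=-1, (4|7)=+1; sign (−1)^0·-1^2·+1^5 = +1.
Ram(-26565, 24035) = {2, 3}; no ℚ_2-point on the conic.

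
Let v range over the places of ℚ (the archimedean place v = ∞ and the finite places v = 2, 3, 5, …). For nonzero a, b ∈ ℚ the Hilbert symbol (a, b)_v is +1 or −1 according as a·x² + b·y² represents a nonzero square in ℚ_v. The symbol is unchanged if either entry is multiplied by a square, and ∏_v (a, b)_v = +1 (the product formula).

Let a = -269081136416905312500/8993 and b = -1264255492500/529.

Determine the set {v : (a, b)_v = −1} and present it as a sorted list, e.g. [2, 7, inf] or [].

Mod squares: a ≡ -2805, b ≡ -13. Check v ∈ {∞, 2, 3, 5, 7, 11, 13, 17, 23}.
v=∞: -2805 < 0 and -13 < 0  ⇒  (a,b)_∞ = -1.
v=2: v_2(a)=2, v_2(b)=2; units ≡ 3, 3 (mod 8); ε·ε+αω+βω = 1·1+2·1+2·1 ≡ 1  ⇒  (a,b)_2 = -1.
v=5: a=5^7·(≡4), b=5^4·(≡3) mod 5; (4|5)=+1, (3|5)=-1; (−1)^{7·4·2}·(+1)^4·(-1)^7 = -1.
v=11: a=11^3·(≡1), b=11^2·(≡4) mod 11; (1|11)=+1, (4|11)=+1; (−1)^{3·2·5}·(+1)^2·(+1)^3 = +1.
v=13: a=13^2·(≡10), b=13^1·(≡9) mod 13; (10|13)=+1, (9|13)=+1; (−1)^{2·1·6}·(+1)^1·(+1)^2 = +1.
v=3: a=3^13·(≡1), b=3^8·(≡2) mod 3; (1|3)=+1, (2|3)=-1; (−1)^{13·8·1}·(+1)^8·(-1)^13 = -1.
v=23: a=23^-2·(≡2), b=23^-2·(≡7) mod 23; (2|23)=+1, (7|23)=-1; (−1)^{-2·-2·11}·(+1)^-2·(-1)^-2 = +1.
v=7: a=7^4·(≡2), b=7^2·(≡1) mod 7; (2|7)=+1, (1|7)=+1; (−1)^{4·2·3}·(+1)^2·(+1)^4 = +1.
v=17: a=17^-1·(≡6), b=17^0·(≡8) mod 17; (6|17)=-1, (8|17)=+1; (−1)^{-1·0·8}·(-1)^0·(+1)^-1 = +1.
Ram(-2805, -13) = {2, 3, 5, ∞}; no ℚ_2-point on the conic.

[2, 3, 5, inf]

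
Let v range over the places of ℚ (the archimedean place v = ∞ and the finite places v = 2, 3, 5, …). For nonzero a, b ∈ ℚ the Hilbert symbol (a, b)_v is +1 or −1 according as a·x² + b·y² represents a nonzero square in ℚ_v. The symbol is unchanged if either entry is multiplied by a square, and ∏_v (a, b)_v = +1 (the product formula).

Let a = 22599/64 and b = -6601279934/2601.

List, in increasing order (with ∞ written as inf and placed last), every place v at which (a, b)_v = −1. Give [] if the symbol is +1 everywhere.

[19, 31]

(a, b) ≡ (31, -50654) mod (ℚ^×)²; places V = {2, 3, 17, 19, 31, 43, ∞}.
(a,b)_3: α=6, u≡1; β=-2, v≡1 (mod 3); (1|3)=+1, (1|3)=+1; sign (−1)^0·+1^-2·+1^6 = +1.
(a,b)_2: α=-6, β=1; u≡7, v≡1 (mod 8); ε(u)ε(v)=1·0, αω(v)=-6·0, βω(u)=1·0; sum ≡ 0  ⇒  +1.
(a,b)_17: α=0, u≡7; β=-2, v≡5 (mod 17); (7|17)=-1, (5|17)=-1; sign (−1)^0·-1^-2·-1^0 = +1.
(a,b)_31: α=1, u≡8; β=1, v≡9 (mod 31); (8|31)=+1, (9|31)=+1; sign (−1)^1·+1^1·+1^1 = -1.
(a,b)_43: α=0, u≡38; β=1, v≡22 (mod 43); (38|43)=+1, (22|43)=-1; sign (−1)^0·+1^1·-1^0 = +1.
(a,b)_∞: sgn(31)=+, sgn(-50654)=−, so +1.
(a,b)_19: α=0, u≡12; β=5, v≡3 (mod 19); (12|19)=-1, (3|19)=-1; sign (−1)^0·-1^5·-1^0 = -1.
(31, -50654 / ℚ) ramifies at {19, 31}: a division algebra.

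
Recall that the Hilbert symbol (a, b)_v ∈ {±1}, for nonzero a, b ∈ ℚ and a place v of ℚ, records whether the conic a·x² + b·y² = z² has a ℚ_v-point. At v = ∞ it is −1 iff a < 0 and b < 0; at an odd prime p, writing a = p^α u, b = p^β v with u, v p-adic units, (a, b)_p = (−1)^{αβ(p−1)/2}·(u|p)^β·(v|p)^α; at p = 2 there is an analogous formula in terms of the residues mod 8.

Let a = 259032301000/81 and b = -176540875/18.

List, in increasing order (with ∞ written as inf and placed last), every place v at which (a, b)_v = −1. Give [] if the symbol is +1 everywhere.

(a, b) ≡ (7175410, -288230) mod (ℚ^×)²; places V = {2, 3, 5, 7, 11, 19, 37, 41, 43, ∞}.
(a,b)_3: α=-4, u≡1; β=-2, v≡1 (mod 3); (1|3)=+1, (1|3)=+1; sign (−1)^0·+1^-2·+1^-4 = +1.
(a,b)_41: α=1, u≡11; β=1, v≡22 (mod 41); (11|41)=-1, (22|41)=-1; sign (−1)^0·-1^1·-1^1 = +1.
(a,b)_11: α=1, u≡6; β=0, v≡4 (mod 11); (6|11)=-1, (4|11)=+1; sign (−1)^0·-1^0·+1^1 = +1.
(a,b)_37: α=1, u≡20; β=1, v≡6 (mod 37); (20|37)=-1, (6|37)=-1; sign (−1)^0·-1^1·-1^1 = +1.
(a,b)_19: α=2, u≡3; β=1, v≡17 (mod 19); (3|19)=-1, (17|19)=+1; sign (−1)^0·-1^1·+1^2 = -1.
(a,b)_5: α=3, u≡3; β=3, v≡1 (mod 5); (3|5)=-1, (1|5)=+1; sign (−1)^0·-1^3·+1^3 = -1.
(a,b)_2: α=3, β=-1; u≡1, v≡5 (mod 8); ε(u)ε(v)=0·0, αω(v)=3·1, βω(u)=-1·0; sum ≡ 1  ⇒  -1.
(a,b)_43: α=1, u≡34; β=0, v≡3 (mod 43); (34|43)=-1, (3|43)=-1; sign (−1)^0·-1^0·-1^1 = -1.
(a,b)_7: α=0, u≡1; β=2, v≡1 (mod 7); (1|7)=+1, (1|7)=+1; sign (−1)^0·+1^2·+1^0 = +1.
(a,b)_∞: sgn(7175410)=+, sgn(-288230)=−, so +1.
Ram(7175410, -288230) = {2, 5, 19, 43}; no ℚ_2-point on the conic.

[2, 5, 19, 43]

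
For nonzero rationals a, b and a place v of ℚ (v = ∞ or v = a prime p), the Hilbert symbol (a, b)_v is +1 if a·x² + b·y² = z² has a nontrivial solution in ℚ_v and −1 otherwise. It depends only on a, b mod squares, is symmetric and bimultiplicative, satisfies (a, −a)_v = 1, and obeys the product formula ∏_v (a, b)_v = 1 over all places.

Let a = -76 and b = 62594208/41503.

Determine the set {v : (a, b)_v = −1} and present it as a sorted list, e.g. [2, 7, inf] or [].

(a, b) ≡ (-19, 338086) mod (ℚ^×)²; places V = {2, 3, 7, 11, 19, 31, 41, ∞}.
(a,b)_31: α=0, u≡17; β=1, v≡8 (mod 31); (17|31)=-1, (8|31)=+1; sign (−1)^0·-1^1·+1^0 = -1.
(a,b)_41: α=0, u≡6; β=1, v≡16 (mod 41); (6|41)=-1, (16|41)=+1; sign (−1)^0·-1^1·+1^0 = -1.
(a,b)_3: α=0, u≡2; β=4, v≡1 (mod 3); (2|3)=-1, (1|3)=+1; sign (−1)^0·-1^4·+1^0 = +1.
(a,b)_19: α=1, u≡15; β=1, v≡14 (mod 19); (15|19)=-1, (14|19)=-1; sign (−1)^1·-1^1·-1^1 = -1.
(a,b)_2: α=2, β=5; u≡5, v≡3 (mod 8); ε(u)ε(v)=0·1, αω(v)=2·1, βω(u)=5·1; sum ≡ 1  ⇒  -1.
(a,b)_7: α=0, u≡1; β=-3, v≡6 (mod 7); (1|7)=+1, (6|7)=-1; sign (−1)^0·+1^-3·-1^0 = +1.
(a,b)_∞: sgn(-19)=−, sgn(338086)=+, so +1.
(a,b)_11: α=0, u≡1; β=-2, v≡3 (mod 11); (1|11)=+1, (3|11)=+1; sign (−1)^0·+1^-2·+1^0 = +1.
|Ram(-19, 338086)| = 4, even; anisotropic at {2, 19, 31, 41}.

[2, 19, 31, 41]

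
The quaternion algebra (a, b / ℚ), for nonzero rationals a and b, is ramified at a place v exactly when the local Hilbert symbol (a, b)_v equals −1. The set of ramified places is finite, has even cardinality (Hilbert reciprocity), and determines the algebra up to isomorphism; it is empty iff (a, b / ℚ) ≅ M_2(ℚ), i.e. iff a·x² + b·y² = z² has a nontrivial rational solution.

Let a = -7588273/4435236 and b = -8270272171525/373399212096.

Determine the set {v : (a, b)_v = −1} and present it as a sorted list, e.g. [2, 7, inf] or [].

(a, b) ≡ (-217, -2821) mod (ℚ^×)²; places V = {2, 3, 5, 7, 11, 13, 17, 23, 31, 41, ∞}.
(a,b)_5: α=0, u≡2; β=2, v≡4 (mod 5); (2|5)=-1, (4|5)=+1; sign (−1)^0·-1^2·+1^0 = +1.
(a,b)_3: α=-8, u≡2; β=-8, v≡2 (mod 3); (2|3)=-1, (2|3)=-1; sign (−1)^0·-1^-8·-1^-8 = +1.
(a,b)_17: α=2, u≡2; β=2, v≡2 (mod 17); (2|17)=+1, (2|17)=+1; sign (−1)^0·+1^2·+1^2 = +1.
(a,b)_13: α=-2, u≡10; β=3, v≡9 (mod 13); (10|13)=+1, (9|13)=+1; sign (−1)^0·+1^3·+1^-2 = +1.
(a,b)_∞: sgn(-217)=−, sgn(-2821)=−, so -1.
(a,b)_23: α=0, u≡6; β=-2, v≡8 (mod 23); (6|23)=+1, (8|23)=+1; sign (−1)^0·+1^-2·+1^0 = +1.
(a,b)_7: α=1, u≡2; β=5, v≡3 (mod 7); (2|7)=+1, (3|7)=-1; sign (−1)^1·+1^5·-1^1 = +1.
(a,b)_31: α=1, u≡6; β=1, v≡20 (mod 31); (6|31)=-1, (20|31)=+1; sign (−1)^1·-1^1·+1^1 = +1.
(a,b)_11: α=2, u≡3; β=0, v≡6 (mod 11); (3|11)=+1, (6|11)=-1; sign (−1)^0·+1^0·-1^2 = +1.
(a,b)_2: α=-2, β=-6; u≡7, v≡3 (mod 8); ε(u)ε(v)=1·1, αω(v)=-2·1, βω(u)=-6·0; sum ≡ 1  ⇒  -1.
(a,b)_41: α=0, u≡27; β=-2, v≡33 (mod 41); (27|41)=-1, (33|41)=+1; sign (−1)^0·-1^-2·+1^0 = +1.
|Ram(-217, -2821)| = 2, even; anisotropic at {2, ∞}.

[2, inf]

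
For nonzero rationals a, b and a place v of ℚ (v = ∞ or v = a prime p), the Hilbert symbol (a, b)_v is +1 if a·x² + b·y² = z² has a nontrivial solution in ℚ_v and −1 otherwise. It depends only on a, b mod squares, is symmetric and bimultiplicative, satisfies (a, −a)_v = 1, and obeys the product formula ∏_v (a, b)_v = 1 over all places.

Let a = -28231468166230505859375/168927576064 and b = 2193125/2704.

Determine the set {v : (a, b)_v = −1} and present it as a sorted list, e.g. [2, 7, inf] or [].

Mod squares: a ≡ -1478855, b ≡ 29. Check v ∈ {∞, 2, 3, 5, 7, 11, 13, 19, 29, 31, 47}.
v=11: a=11^4·(≡10), b=11^2·(≡7) mod 11; (10|11)=-1, (7|11)=-1; (−1)^{4·2·5}·(-1)^2·(-1)^4 = +1.
v=47: a=47^1·(≡14), b=47^0·(≡23) mod 47; (14|47)=+1, (23|47)=-1; (−1)^{1·0·23}·(+1)^0·(-1)^1 = -1.
v=7: a=7^3·(≡1), b=7^0·(≡2) mod 7; (1|7)=+1, (2|7)=+1; (−1)^{3·0·3}·(+1)^0·(+1)^3 = +1.
v=19: a=19^-2·(≡13), b=19^0·(≡2) mod 19; (13|19)=-1, (2|19)=-1; (−1)^{-2·0·9}·(-1)^0·(-1)^-2 = +1.
v=∞: -1478855 < 0 and 29 > 0  ⇒  (a,b)_∞ = +1.
v=3: a=3^4·(≡1), b=3^0·(≡2) mod 3; (1|3)=+1, (2|3)=-1; (−1)^{4·0·1}·(+1)^0·(-1)^4 = +1.
v=5: a=5^9·(≡4), b=5^4·(≡1) mod 5; (4|5)=+1, (1|5)=+1; (−1)^{9·4·2}·(+1)^4·(+1)^9 = +1.
v=31: a=31^1·(≡5), b=31^0·(≡22) mod 31; (5|31)=+1, (22|31)=-1; (−1)^{1·0·15}·(+1)^0·(-1)^1 = -1.
v=2: v_2(a)=-14, v_2(b)=-4; units ≡ 1, 5 (mod 8); ε·ε+αω+βω = 0·0+-14·1+-4·0 ≡ 0  ⇒  (a,b)_2 = +1.
v=29: a=29^3·(≡20), b=29^1·(≡28) mod 29; (20|29)=+1, (28|29)=+1; (−1)^{3·1·14}·(+1)^1·(+1)^3 = +1.
v=13: a=13^-4·(≡9), b=13^-2·(≡4) mod 13; (9|13)=+1, (4|13)=+1; (−1)^{-4·-2·6}·(+1)^-2·(+1)^-4 = +1.
|Ram(-1478855, 29)| = 2, even; anisotropic at {31, 47}.

[31, 47]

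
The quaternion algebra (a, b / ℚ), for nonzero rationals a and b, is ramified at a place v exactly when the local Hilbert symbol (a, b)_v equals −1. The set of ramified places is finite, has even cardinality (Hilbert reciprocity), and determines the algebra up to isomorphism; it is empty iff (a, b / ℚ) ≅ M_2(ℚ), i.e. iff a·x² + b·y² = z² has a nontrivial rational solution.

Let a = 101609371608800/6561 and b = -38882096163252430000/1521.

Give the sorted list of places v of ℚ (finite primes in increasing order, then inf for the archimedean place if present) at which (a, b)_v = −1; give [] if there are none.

[2, 11]

(a, b) ≡ (62, -7843) mod (ℚ^×)²; places V = {2, 3, 5, 11, 13, 23, 31, ∞}.
(a,b)_11: α=4, u≡10; β=7, v≡8 (mod 11); (10|11)=-1, (8|11)=-1; sign (−1)^0·-1^7·-1^4 = -1.
(a,b)_5: α=2, u≡2; β=4, v≡2 (mod 5); (2|5)=-1, (2|5)=-1; sign (−1)^0·-1^4·-1^2 = +1.
(a,b)_23: α=4, u≡13; β=5, v≡9 (mod 23); (13|23)=+1, (9|23)=+1; sign (−1)^0·+1^5·+1^4 = +1.
(a,b)_3: α=-8, u≡2; β=-2, v≡2 (mod 3); (2|3)=-1, (2|3)=-1; sign (−1)^0·-1^-2·-1^-8 = +1.
(a,b)_∞: sgn(62)=+, sgn(-7843)=−, so +1.
(a,b)_31: α=1, u≡14; β=1, v≡24 (mod 31); (14|31)=+1, (24|31)=-1; sign (−1)^1·+1^1·-1^1 = +1.
(a,b)_2: α=5, β=4; u≡7, v≡5 (mod 8); ε(u)ε(v)=1·0, αω(v)=5·1, βω(u)=4·0; sum ≡ 1  ⇒  -1.
(a,b)_13: α=0, u≡9; β=-2, v≡4 (mod 13); (9|13)=+1, (4|13)=+1; sign (−1)^0·+1^-2·+1^0 = +1.
Ram(62, -7843) = {2, 11}; no ℚ_2-point on the conic.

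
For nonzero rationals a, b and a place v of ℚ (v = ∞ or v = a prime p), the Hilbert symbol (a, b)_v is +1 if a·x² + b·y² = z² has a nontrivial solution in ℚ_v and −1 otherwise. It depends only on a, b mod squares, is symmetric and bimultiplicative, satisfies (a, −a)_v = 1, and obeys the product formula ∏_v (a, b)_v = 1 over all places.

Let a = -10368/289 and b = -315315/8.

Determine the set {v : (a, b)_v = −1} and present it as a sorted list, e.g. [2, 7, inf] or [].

[2, 5, 13, inf]

Mod squares: a ≡ -2, b ≡ -1430. Check v ∈ {∞, 2, 3, 5, 7, 11, 13, 17}.
v=11: a=11^0·(≡9), b=11^1·(≡7) mod 11; (9|11)=+1, (7|11)=-1; (−1)^{0·1·5}·(+1)^1·(-1)^0 = +1.
v=∞: -2 < 0 and -1430 < 0  ⇒  (a,b)_∞ = -1.
v=3: a=3^4·(≡1), b=3^2·(≡1) mod 3; (1|3)=+1, (1|3)=+1; (−1)^{4·2·1}·(+1)^2·(+1)^4 = +1.
v=17: a=17^-2·(≡2), b=17^0·(≡15) mod 17; (2|17)=+1, (15|17)=+1; (−1)^{-2·0·8}·(+1)^0·(+1)^-2 = +1.
v=7: a=7^0·(≡3), b=7^2·(≡5) mod 7; (3|7)=-1, (5|7)=-1; (−1)^{0·2·3}·(-1)^2·(-1)^0 = +1.
v=5: a=5^0·(≡3), b=5^1·(≡4) mod 5; (3|5)=-1, (4|5)=+1; (−1)^{0·1·2}·(-1)^1·(+1)^0 = -1.
v=13: a=13^0·(≡2), b=13^1·(≡2) mod 13; (2|13)=-1, (2|13)=-1; (−1)^{0·1·6}·(-1)^1·(-1)^0 = -1.
v=2: v_2(a)=7, v_2(b)=-3; units ≡ 7, 5 (mod 8); ε·ε+αω+βω = 1·0+7·1+-3·0 ≡ 1  ⇒  (a,b)_2 = -1.
Ram(-2, -1430) = {2, 5, 13, ∞}; no ℚ_2-point on the conic.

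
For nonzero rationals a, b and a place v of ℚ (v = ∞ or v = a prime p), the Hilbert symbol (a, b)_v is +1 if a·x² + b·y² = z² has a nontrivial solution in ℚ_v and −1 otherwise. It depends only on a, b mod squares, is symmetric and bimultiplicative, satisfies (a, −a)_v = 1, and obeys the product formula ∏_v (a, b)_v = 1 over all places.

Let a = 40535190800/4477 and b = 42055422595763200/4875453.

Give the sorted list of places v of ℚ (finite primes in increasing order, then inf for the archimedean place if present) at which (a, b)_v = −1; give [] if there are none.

(a, b) ≡ (26381, 427662391) mod (ℚ^×)²; places V = {2, 3, 5, 11, 13, 23, 29, 31, 37, 43, ∞}.
(a,b)_13: α=2, u≡3; β=3, v≡12 (mod 13); (3|13)=+1, (12|13)=+1; sign (−1)^0·+1^3·+1^2 = +1.
(a,b)_23: α=1, u≡7; β=1, v≡6 (mod 23); (7|23)=-1, (6|23)=+1; sign (−1)^1·-1^1·+1^1 = +1.
(a,b)_37: α=-1, u≡27; β=-1, v≡22 (mod 37); (27|37)=+1, (22|37)=-1; sign (−1)^0·+1^-1·-1^-1 = -1.
(a,b)_29: α=2, u≡20; β=3, v≡2 (mod 29); (20|29)=+1, (2|29)=-1; sign (−1)^0·+1^3·-1^2 = +1.
(a,b)_3: α=0, u≡2; β=-2, v≡1 (mod 3); (2|3)=-1, (1|3)=+1; sign (−1)^0·-1^-2·+1^0 = +1.
(a,b)_43: α=0, u≡7; β=1, v≡24 (mod 43); (7|43)=-1, (24|43)=+1; sign (−1)^0·-1^1·+1^0 = -1.
(a,b)_5: α=2, u≡1; β=2, v≡1 (mod 5); (1|5)=+1, (1|5)=+1; sign (−1)^0·+1^2·+1^2 = +1.
(a,b)_31: α=1, u≡8; β=1, v≡23 (mod 31); (8|31)=+1, (23|31)=-1; sign (−1)^1·+1^1·-1^1 = +1.
(a,b)_2: α=4, β=10; u≡5, v≡7 (mod 8); ε(u)ε(v)=0·1, αω(v)=4·0, βω(u)=10·1; sum ≡ 0  ⇒  +1.
(a,b)_∞: sgn(26381)=+, sgn(427662391)=+, so +1.
(a,b)_11: α=-2, u≡4; β=-4, v≡10 (mod 11); (4|11)=+1, (10|11)=-1; sign (−1)^0·+1^-4·-1^-2 = +1.
Ram(26381, 427662391) = {37, 43}; no ℚ_37-point on the conic.

[37, 43]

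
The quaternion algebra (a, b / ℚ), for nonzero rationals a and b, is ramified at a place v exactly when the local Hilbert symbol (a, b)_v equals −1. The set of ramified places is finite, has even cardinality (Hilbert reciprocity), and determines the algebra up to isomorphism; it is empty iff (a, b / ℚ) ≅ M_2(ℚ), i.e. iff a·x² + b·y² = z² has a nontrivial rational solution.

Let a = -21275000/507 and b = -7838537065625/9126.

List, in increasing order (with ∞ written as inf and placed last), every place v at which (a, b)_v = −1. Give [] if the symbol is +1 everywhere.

[7, 37, 47, inf]

(a, b) ≡ (-25530, -260380470) mod (ℚ^×)²; places V = {2, 3, 5, 7, 13, 17, 23, 31, 37, 47, ∞}.
(a,b)_2: α=3, β=-1; u≡3, v≡5 (mod 8); ε(u)ε(v)=1·0, αω(v)=3·1, βω(u)=-1·1; sum ≡ 0  ⇒  +1.
(a,b)_23: α=1, u≡14; β=1, v≡12 (mod 23); (14|23)=-1, (12|23)=+1; sign (−1)^1·-1^1·+1^1 = +1.
(a,b)_37: α=1, u≡22; β=1, v≡36 (mod 37); (22|37)=-1, (36|37)=+1; sign (−1)^0·-1^1·+1^1 = -1.
(a,b)_47: α=0, u≡45; β=1, v≡37 (mod 47); (45|47)=-1, (37|47)=+1; sign (−1)^0·-1^1·+1^0 = -1.
(a,b)_7: α=0, u≡3; β=1, v≡5 (mod 7); (3|7)=-1, (5|7)=-1; sign (−1)^0·-1^1·-1^0 = -1.
(a,b)_∞: sgn(-25530)=−, sgn(-260380470)=−, so -1.
(a,b)_13: α=-2, u≡11; β=-2, v≡10 (mod 13); (11|13)=-1, (10|13)=+1; sign (−1)^0·-1^-2·+1^-2 = +1.
(a,b)_17: α=0, u≡9; β=2, v≡1 (mod 17); (9|17)=+1, (1|17)=+1; sign (−1)^0·+1^2·+1^0 = +1.
(a,b)_3: α=-1, u≡1; β=-3, v≡2 (mod 3); (1|3)=+1, (2|3)=-1; sign (−1)^1·+1^-3·-1^-1 = +1.
(a,b)_5: α=5, u≡1; β=5, v≡4 (mod 5); (1|5)=+1, (4|5)=+1; sign (−1)^0·+1^5·+1^5 = +1.
(a,b)_31: α=0, u≡16; β=1, v≡28 (mod 31); (16|31)=+1, (28|31)=+1; sign (−1)^0·+1^1·+1^0 = +1.
Ram(-25530, -260380470) = {7, 37, 47, ∞}; no ℚ_7-point on the conic.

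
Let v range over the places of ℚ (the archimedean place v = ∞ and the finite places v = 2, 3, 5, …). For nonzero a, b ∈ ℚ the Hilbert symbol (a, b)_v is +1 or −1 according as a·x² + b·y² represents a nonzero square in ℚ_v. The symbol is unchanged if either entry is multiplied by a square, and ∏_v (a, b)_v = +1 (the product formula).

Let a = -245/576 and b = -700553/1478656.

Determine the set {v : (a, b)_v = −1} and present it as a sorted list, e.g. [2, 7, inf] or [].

(a, b) ≡ (-5, -17) mod (ℚ^×)²; places V = {2, 3, 5, 7, 17, 19, 29, ∞}.
(a,b)_5: α=1, u≡1; β=0, v≡2 (mod 5); (1|5)=+1, (2|5)=-1; sign (−1)^0·+1^0·-1^1 = -1.
(a,b)_17: α=0, u≡12; β=1, v≡13 (mod 17); (12|17)=-1, (13|17)=+1; sign (−1)^0·-1^1·+1^0 = -1.
(a,b)_29: α=0, u≡25; β=2, v≡2 (mod 29); (25|29)=+1, (2|29)=-1; sign (−1)^0·+1^2·-1^0 = +1.
(a,b)_∞: sgn(-5)=−, sgn(-17)=−, so -1.
(a,b)_3: α=-2, u≡1; β=0, v≡1 (mod 3); (1|3)=+1, (1|3)=+1; sign (−1)^0·+1^0·+1^-2 = +1.
(a,b)_2: α=-6, β=-12; u≡3, v≡7 (mod 8); ε(u)ε(v)=1·1, αω(v)=-6·0, βω(u)=-12·1; sum ≡ 1  ⇒  -1.
(a,b)_7: α=2, u≡1; β=2, v≡1 (mod 7); (1|7)=+1, (1|7)=+1; sign (−1)^0·+1^2·+1^2 = +1.
(a,b)_19: α=0, u≡13; β=-2, v≡10 (mod 19); (13|19)=-1, (10|19)=-1; sign (−1)^0·-1^-2·-1^0 = +1.
|Ram(-5, -17)| = 4, even; anisotropic at {2, 5, 17, ∞}.

[2, 5, 17, inf]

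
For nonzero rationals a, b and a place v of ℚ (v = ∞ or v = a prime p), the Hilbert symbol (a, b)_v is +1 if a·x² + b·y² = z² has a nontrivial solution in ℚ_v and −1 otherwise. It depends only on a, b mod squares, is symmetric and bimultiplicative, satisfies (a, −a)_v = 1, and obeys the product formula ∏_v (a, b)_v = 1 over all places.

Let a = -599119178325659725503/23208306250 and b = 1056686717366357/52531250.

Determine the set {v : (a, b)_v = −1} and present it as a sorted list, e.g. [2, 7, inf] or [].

Mod squares: a ≡ -39270, b ≡ 206074. Check v ∈ {∞, 2, 3, 5, 7, 11, 17, 19, 23, 29, 37, 41, 47}.
v=19: a=19^2·(≡18), b=19^1·(≡7) mod 19; (18|19)=-1, (7|19)=+1; (−1)^{2·1·9}·(-1)^1·(+1)^2 = -1.
v=23: a=23^2·(≡11), b=23^2·(≡5) mod 23; (11|23)=-1, (5|23)=-1; (−1)^{2·2·11}·(-1)^2·(-1)^2 = +1.
v=11: a=11^1·(≡9), b=11^1·(≡5) mod 11; (9|11)=+1, (5|11)=+1; (−1)^{1·1·5}·(+1)^1·(+1)^1 = -1.
v=2: v_2(a)=-1, v_2(b)=-1; units ≡ 5, 5 (mod 8); ε·ε+αω+βω = 0·0+-1·1+-1·1 ≡ 0  ⇒  (a,b)_2 = +1.
v=3: a=3^1·(≡2), b=3^0·(≡1) mod 3; (2|3)=-1, (1|3)=+1; (−1)^{1·0·1}·(-1)^0·(+1)^1 = +1.
v=7: a=7^5·(≡4), b=7^2·(≡1) mod 7; (4|7)=+1, (1|7)=+1; (−1)^{5·2·3}·(+1)^2·(+1)^5 = +1.
v=37: a=37^2·(≡15), b=37^2·(≡21) mod 37; (15|37)=-1, (21|37)=+1; (−1)^{2·2·18}·(-1)^2·(+1)^2 = +1.
v=29: a=29^2·(≡1), b=29^1·(≡23) mod 29; (1|29)=+1, (23|29)=+1; (−1)^{2·1·14}·(+1)^1·(+1)^2 = +1.
v=5: a=5^-5·(≡4), b=5^-6·(≡1) mod 5; (4|5)=+1, (1|5)=+1; (−1)^{-5·-6·2}·(+1)^-6·(+1)^-5 = +1.
v=41: a=41^-2·(≡36), b=41^-2·(≡21) mod 41; (36|41)=+1, (21|41)=+1; (−1)^{-2·-2·20}·(+1)^-2·(+1)^-2 = +1.
v=47: a=47^-2·(≡19), b=47^0·(≡40) mod 47; (19|47)=-1, (40|47)=-1; (−1)^{-2·0·23}·(-1)^0·(-1)^-2 = +1.
v=∞: -39270 < 0 and 206074 > 0  ⇒  (a,b)_∞ = +1.
v=17: a=17^3·(≡16), b=17^3·(≡15) mod 17; (16|17)=+1, (15|17)=+1; (−1)^{3·3·8}·(+1)^3·(+1)^3 = +1.
(-39270, 206074 / ℚ) ramifies at {11, 19}: a division algebra.

[11, 19]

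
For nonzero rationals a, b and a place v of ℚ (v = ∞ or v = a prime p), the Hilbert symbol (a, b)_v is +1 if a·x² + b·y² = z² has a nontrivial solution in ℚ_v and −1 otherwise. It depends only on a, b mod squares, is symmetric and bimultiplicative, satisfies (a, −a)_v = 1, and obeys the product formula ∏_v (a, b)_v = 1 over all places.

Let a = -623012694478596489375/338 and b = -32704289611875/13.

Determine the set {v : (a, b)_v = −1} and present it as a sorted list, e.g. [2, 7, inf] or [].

Mod squares: a ≡ -13566, b ≡ -247. Check v ∈ {∞, 2, 3, 5, 7, 11, 13, 17, 19}.
v=17: a=17^3·(≡4), b=17^2·(≡4) mod 17; (4|17)=+1, (4|17)=+1; (−1)^{3·2·8}·(+1)^2·(+1)^3 = +1.
v=3: a=3^7·(≡2), b=3^4·(≡2) mod 3; (2|3)=-1, (2|3)=-1; (−1)^{7·4·1}·(-1)^4·(-1)^7 = -1.
v=∞: -13566 < 0 and -247 < 0  ⇒  (a,b)_∞ = -1.
v=5: a=5^4·(≡4), b=5^4·(≡2) mod 5; (4|5)=+1, (2|5)=-1; (−1)^{4·4·2}·(+1)^4·(-1)^4 = +1.
v=19: a=19^1·(≡18), b=19^1·(≡6) mod 19; (18|19)=-1, (6|19)=+1; (−1)^{1·1·9}·(-1)^1·(+1)^1 = +1.
v=2: v_2(a)=-1, v_2(b)=0; units ≡ 1, 1 (mod 8); ε·ε+αω+βω = 0·0+-1·0+0·0 ≡ 0  ⇒  (a,b)_2 = +1.
v=11: a=11^2·(≡7), b=11^0·(≡10) mod 11; (7|11)=-1, (10|11)=-1; (−1)^{2·0·5}·(-1)^0·(-1)^2 = +1.
v=13: a=13^-2·(≡2), b=13^-1·(≡2) mod 13; (2|13)=-1, (2|13)=-1; (−1)^{-2·-1·6}·(-1)^-1·(-1)^-2 = -1.
v=7: a=7^9·(≡2), b=7^6·(≡3) mod 7; (2|7)=+1, (3|7)=-1; (−1)^{9·6·3}·(+1)^6·(-1)^9 = -1.
(-13566, -247 / ℚ) ramifies at {3, 7, 13, ∞}: a division algebra.

[3, 7, 13, inf]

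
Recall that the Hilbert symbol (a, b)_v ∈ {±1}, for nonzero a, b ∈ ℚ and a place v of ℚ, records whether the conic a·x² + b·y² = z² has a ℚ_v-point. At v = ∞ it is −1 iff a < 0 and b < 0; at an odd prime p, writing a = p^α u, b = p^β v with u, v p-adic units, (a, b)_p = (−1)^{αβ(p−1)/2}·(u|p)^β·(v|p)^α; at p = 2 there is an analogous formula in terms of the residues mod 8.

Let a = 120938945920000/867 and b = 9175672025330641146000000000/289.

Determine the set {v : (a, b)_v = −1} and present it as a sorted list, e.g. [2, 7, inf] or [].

(a, b) ≡ (566901309, 3159985) mod (ℚ^×)²; places V = {2, 3, 5, 13, 17, 19, 23, 29, 31, 37, ∞}.
(a,b)_5: α=4, u≡1; β=9, v≡3 (mod 5); (1|5)=+1, (3|5)=-1; sign (−1)^0·+1^9·-1^4 = +1.
(a,b)_19: α=1, u≡10; β=1, v≡2 (mod 19); (10|19)=-1, (2|19)=-1; sign (−1)^1·-1^1·-1^1 = -1.
(a,b)_23: α=1, u≡2; β=0, v≡17 (mod 23); (2|23)=+1, (17|23)=-1; sign (−1)^0·+1^0·-1^1 = -1.
(a,b)_29: α=1, u≡13; β=3, v≡8 (mod 29); (13|29)=+1, (8|29)=-1; sign (−1)^0·+1^3·-1^1 = -1.
(a,b)_31: α=1, u≡15; β=3, v≡25 (mod 31); (15|31)=-1, (25|31)=+1; sign (−1)^1·-1^3·+1^1 = +1.
(a,b)_3: α=-1, u≡1; β=8, v≡1 (mod 3); (1|3)=+1, (1|3)=+1; sign (−1)^0·+1^8·+1^-1 = +1.
(a,b)_2: α=10, β=10; u≡5, v≡1 (mod 8); ε(u)ε(v)=0·0, αω(v)=10·0, βω(u)=10·1; sum ≡ 0  ⇒  +1.
(a,b)_37: α=1, u≡31; β=3, v≡7 (mod 37); (31|37)=-1, (7|37)=+1; sign (−1)^0·-1^3·+1^1 = -1.
(a,b)_13: α=1, u≡2; β=0, v≡3 (mod 13); (2|13)=-1, (3|13)=+1; sign (−1)^0·-1^0·+1^1 = +1.
(a,b)_∞: sgn(566901309)=+, sgn(3159985)=+, so +1.
(a,b)_17: α=-2, u≡11; β=-2, v≡13 (mod 17); (11|17)=-1, (13|17)=+1; sign (−1)^0·-1^-2·+1^-2 = +1.
Ram(566901309, 3159985) = {19, 23, 29, 37}; no ℚ_19-point on the conic.

[19, 23, 29, 37]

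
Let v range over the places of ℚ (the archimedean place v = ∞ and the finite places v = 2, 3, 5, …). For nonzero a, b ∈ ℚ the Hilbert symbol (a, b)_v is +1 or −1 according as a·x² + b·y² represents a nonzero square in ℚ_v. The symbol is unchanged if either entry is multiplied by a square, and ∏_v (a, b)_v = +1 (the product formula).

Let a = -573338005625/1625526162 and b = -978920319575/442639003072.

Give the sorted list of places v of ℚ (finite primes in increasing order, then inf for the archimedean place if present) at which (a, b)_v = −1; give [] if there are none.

[2, 7, 23, inf]

(a, b) ≡ (-322, -161) mod (ℚ^×)²; places V = {2, 3, 5, 7, 11, 13, 17, 23, 31, 43, ∞}.
(a,b)_7: α=3, u≡5; β=-1, v≡6 (mod 7); (5|7)=-1, (6|7)=-1; sign (−1)^1·-1^-1·-1^3 = -1.
(a,b)_3: α=-2, u≡2; β=0, v≡1 (mod 3); (2|3)=-1, (1|3)=+1; sign (−1)^0·-1^0·+1^-2 = +1.
(a,b)_5: α=4, u≡3; β=2, v≡1 (mod 5); (3|5)=-1, (1|5)=+1; sign (−1)^0·-1^2·+1^4 = +1.
(a,b)_43: α=-2, u≡39; β=-4, v≡14 (mod 43); (39|43)=-1, (14|43)=+1; sign (−1)^0·-1^-4·+1^-2 = +1.
(a,b)_31: α=2, u≡9; β=2, v≡4 (mod 31); (9|31)=+1, (4|31)=+1; sign (−1)^0·+1^2·+1^2 = +1.
(a,b)_17: α=-2, u≡1; β=-2, v≡15 (mod 17); (1|17)=+1, (15|17)=+1; sign (−1)^0·+1^-2·+1^-2 = +1.
(a,b)_∞: sgn(-322)=−, sgn(-161)=−, so -1.
(a,b)_13: α=-2, u≡3; β=0, v≡6 (mod 13); (3|13)=+1, (6|13)=-1; sign (−1)^0·+1^0·-1^-2 = +1.
(a,b)_2: α=-1, β=-6; u≡7, v≡7 (mod 8); ε(u)ε(v)=1·1, αω(v)=-1·0, βω(u)=-6·0; sum ≡ 1  ⇒  -1.
(a,b)_23: α=1, u≡3; β=1, v≡13 (mod 23); (3|23)=+1, (13|23)=+1; sign (−1)^1·+1^1·+1^1 = -1.
(a,b)_11: α=2, u≡7; β=6, v≡5 (mod 11); (7|11)=-1, (5|11)=+1; sign (−1)^0·-1^6·+1^2 = +1.
(-322, -161 / ℚ) ramifies at {2, 7, 23, ∞}: a division algebra.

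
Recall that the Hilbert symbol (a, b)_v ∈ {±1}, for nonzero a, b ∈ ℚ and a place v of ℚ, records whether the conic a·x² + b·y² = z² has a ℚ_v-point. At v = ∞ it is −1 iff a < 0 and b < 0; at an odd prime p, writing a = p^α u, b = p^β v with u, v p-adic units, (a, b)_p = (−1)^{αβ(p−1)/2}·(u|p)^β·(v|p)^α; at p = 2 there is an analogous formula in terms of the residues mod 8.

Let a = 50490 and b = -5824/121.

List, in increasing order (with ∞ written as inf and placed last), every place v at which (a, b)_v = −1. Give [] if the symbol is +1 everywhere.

(a, b) ≡ (5610, -91) mod (ℚ^×)²; places V = {2, 3, 5, 7, 11, 13, 17, ∞}.
(a,b)_13: α=0, u≡11; β=1, v≡5 (mod 13); (11|13)=-1, (5|13)=-1; sign (−1)^0·-1^1·-1^0 = -1.
(a,b)_∞: sgn(5610)=+, sgn(-91)=−, so +1.
(a,b)_11: α=1, u≡3; β=-2, v≡6 (mod 11); (3|11)=+1, (6|11)=-1; sign (−1)^0·+1^-2·-1^1 = -1.
(a,b)_7: α=0, u≡6; β=1, v≡4 (mod 7); (6|7)=-1, (4|7)=+1; sign (−1)^0·-1^1·+1^0 = -1.
(a,b)_17: α=1, u≡12; β=0, v≡12 (mod 17); (12|17)=-1, (12|17)=-1; sign (−1)^0·-1^0·-1^1 = -1.
(a,b)_5: α=1, u≡3; β=0, v≡1 (mod 5); (3|5)=-1, (1|5)=+1; sign (−1)^0·-1^0·+1^1 = +1.
(a,b)_3: α=3, u≡1; β=0, v≡2 (mod 3); (1|3)=+1, (2|3)=-1; sign (−1)^0·+1^0·-1^3 = -1.
(a,b)_2: α=1, β=6; u≡5, v≡5 (mod 8); ε(u)ε(v)=0·0, αω(v)=1·1, βω(u)=6·1; sum ≡ 1  ⇒  -1.
(5610, -91 / ℚ) ramifies at {2, 3, 7, 11, 13, 17}: a division algebra.

[2, 3, 7, 11, 13, 17]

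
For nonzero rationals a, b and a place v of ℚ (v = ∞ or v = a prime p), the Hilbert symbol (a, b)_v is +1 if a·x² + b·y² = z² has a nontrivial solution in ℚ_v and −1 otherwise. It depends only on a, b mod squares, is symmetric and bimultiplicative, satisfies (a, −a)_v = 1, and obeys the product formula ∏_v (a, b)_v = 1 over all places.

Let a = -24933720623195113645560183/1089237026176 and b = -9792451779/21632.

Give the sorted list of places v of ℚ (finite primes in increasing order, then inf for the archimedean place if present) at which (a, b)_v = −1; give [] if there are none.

[3, 11, 29, 31, 41, inf]

Mod squares: a ≡ -777116800218, b ≡ -44022. Check v ∈ {∞, 2, 3, 7, 11, 13, 17, 19, 23, 29, 31, 37, 41, 43, 59}.
v=19: a=19^1·(≡7), b=19^0·(≡4) mod 19; (7|19)=+1, (4|19)=+1; (−1)^{1·0·9}·(+1)^0·(+1)^1 = +1.
v=31: a=31^1·(≡22), b=31^0·(≡22) mod 31; (22|31)=-1, (22|31)=-1; (−1)^{1·0·15}·(-1)^0·(-1)^1 = -1.
v=∞: -777116800218 < 0 and -44022 < 0  ⇒  (a,b)_∞ = -1.
v=23: a=23^3·(≡17), b=23^3·(≡4) mod 23; (17|23)=-1, (4|23)=+1; (−1)^{3·3·11}·(-1)^3·(+1)^3 = +1.
v=37: a=37^2·(≡31), b=37^0·(≡31) mod 37; (31|37)=-1, (31|37)=-1; (−1)^{2·0·18}·(-1)^0·(-1)^2 = +1.
v=29: a=29^3·(≡6), b=29^3·(≡3) mod 29; (6|29)=+1, (3|29)=-1; (−1)^{3·3·14}·(+1)^3·(-1)^3 = -1.
v=2: v_2(a)=-7, v_2(b)=-7; units ≡ 3, 5 (mod 8); ε·ε+αω+βω = 1·0+-7·1+-7·1 ≡ 0  ⇒  (a,b)_2 = +1.
v=7: a=7^2·(≡2), b=7^0·(≡1) mod 7; (2|7)=+1, (1|7)=+1; (−1)^{2·0·3}·(+1)^0·(+1)^2 = +1.
v=13: a=13^-6·(≡2), b=13^-2·(≡3) mod 13; (2|13)=-1, (3|13)=+1; (−1)^{-6·-2·6}·(-1)^-2·(+1)^-6 = +1.
v=3: a=3^3·(≡2), b=3^1·(≡2) mod 3; (2|3)=-1, (2|3)=-1; (−1)^{3·1·1}·(-1)^1·(-1)^3 = -1.
v=59: a=59^2·(≡9), b=59^0·(≡28) mod 59; (9|59)=+1, (28|59)=+1; (−1)^{2·0·29}·(+1)^0·(+1)^2 = +1.
v=41: a=41^-1·(≡24), b=41^0·(≡11) mod 41; (24|41)=-1, (11|41)=-1; (−1)^{-1·0·20}·(-1)^0·(-1)^-1 = -1.
v=11: a=11^3·(≡6), b=11^1·(≡10) mod 11; (6|11)=-1, (10|11)=-1; (−1)^{3·1·5}·(-1)^1·(-1)^3 = -1.
v=17: a=17^1·(≡1), b=17^0·(≡8) mod 17; (1|17)=+1, (8|17)=+1; (−1)^{1·0·8}·(+1)^0·(+1)^1 = +1.
v=43: a=43^-1·(≡20), b=43^0·(≡4) mod 43; (20|43)=-1, (4|43)=+1; (−1)^{-1·0·21}·(-1)^0·(+1)^-1 = +1.
|Ram(-777116800218, -44022)| = 6, even; anisotropic at {3, 11, 29, 31, 41, ∞}.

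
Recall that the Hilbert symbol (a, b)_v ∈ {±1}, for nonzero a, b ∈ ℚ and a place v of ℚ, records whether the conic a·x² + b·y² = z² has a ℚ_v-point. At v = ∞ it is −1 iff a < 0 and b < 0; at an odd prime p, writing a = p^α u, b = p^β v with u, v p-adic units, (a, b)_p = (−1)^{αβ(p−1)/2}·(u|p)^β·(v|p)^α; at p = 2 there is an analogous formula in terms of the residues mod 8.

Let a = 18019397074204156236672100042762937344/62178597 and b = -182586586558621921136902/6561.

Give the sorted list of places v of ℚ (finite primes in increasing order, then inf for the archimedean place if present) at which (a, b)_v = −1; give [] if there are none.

[2, 23]

(a, b) ≡ (157573, -1798) mod (ℚ^×)²; places V = {2, 3, 7, 13, 17, 19, 23, 29, 31, 47, ∞}.
(a,b)_2: α=10, β=1; u≡5, v≡5 (mod 8); ε(u)ε(v)=0·0, αω(v)=10·1, βω(u)=1·1; sum ≡ 1  ⇒  -1.
(a,b)_47: α=2, u≡30; β=2, v≡19 (mod 47); (30|47)=-1, (19|47)=-1; sign (−1)^0·-1^2·-1^2 = +1.
(a,b)_19: α=6, u≡4; β=4, v≡6 (mod 19); (4|19)=+1, (6|19)=+1; sign (−1)^0·+1^4·+1^6 = +1.
(a,b)_13: α=-1, u≡2; β=0, v≡3 (mod 13); (2|13)=-1, (3|13)=+1; sign (−1)^0·-1^0·+1^-1 = +1.
(a,b)_17: α=3, u≡4; β=2, v≡1 (mod 17); (4|17)=+1, (1|17)=+1; sign (−1)^0·+1^2·+1^3 = +1.
(a,b)_7: α=6, u≡6; β=4, v≡1 (mod 7); (6|7)=-1, (1|7)=+1; sign (−1)^0·-1^4·+1^6 = +1.
(a,b)_23: α=3, u≡17; β=2, v≡20 (mod 23); (17|23)=-1, (20|23)=-1; sign (−1)^0·-1^2·-1^3 = -1.
(a,b)_∞: sgn(157573)=+, sgn(-1798)=−, so +1.
(a,b)_3: α=-14, u≡1; β=-8, v≡2 (mod 3); (1|3)=+1, (2|3)=-1; sign (−1)^0·+1^-8·-1^-14 = +1.
(a,b)_31: α=5, u≡21; β=3, v≡20 (mod 31); (21|31)=-1, (20|31)=+1; sign (−1)^1·-1^3·+1^5 = +1.
(a,b)_29: α=2, u≡4; β=1, v≡22 (mod 29); (4|29)=+1, (22|29)=+1; sign (−1)^0·+1^1·+1^2 = +1.
|Ram(157573, -1798)| = 2, even; anisotropic at {2, 23}.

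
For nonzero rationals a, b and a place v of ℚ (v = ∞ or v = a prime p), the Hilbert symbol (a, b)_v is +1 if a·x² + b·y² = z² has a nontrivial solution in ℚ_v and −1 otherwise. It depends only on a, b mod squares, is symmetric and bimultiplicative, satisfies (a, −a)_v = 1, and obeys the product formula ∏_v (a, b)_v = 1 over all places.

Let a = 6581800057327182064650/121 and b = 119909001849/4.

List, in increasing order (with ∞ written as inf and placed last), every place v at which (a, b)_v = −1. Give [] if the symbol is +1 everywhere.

Mod squares: a ≡ 25194, b ≡ 4641. Check v ∈ {∞, 2, 3, 5, 7, 11, 13, 17, 19, 23}.
v=2: v_2(a)=1, v_2(b)=-2; units ≡ 5, 1 (mod 8); ε·ε+αω+βω = 0·0+1·0+-2·1 ≡ 0  ⇒  (a,b)_2 = +1.
v=13: a=13^7·(≡12), b=13^3·(≡8) mod 13; (12|13)=+1, (8|13)=-1; (−1)^{7·3·6}·(+1)^3·(-1)^7 = -1.
v=23: a=23^2·(≡18), b=23^2·(≡8) mod 23; (18|23)=+1, (8|23)=+1; (−1)^{2·2·11}·(+1)^2·(+1)^2 = +1.
v=19: a=19^1·(≡12), b=19^0·(≡11) mod 19; (12|19)=-1, (11|19)=+1; (−1)^{1·0·9}·(-1)^0·(+1)^1 = +1.
v=7: a=7^2·(≡4), b=7^1·(≡3) mod 7; (4|7)=+1, (3|7)=-1; (−1)^{2·1·3}·(+1)^1·(-1)^2 = +1.
v=5: a=5^2·(≡1), b=5^0·(≡1) mod 5; (1|5)=+1, (1|5)=+1; (−1)^{2·0·2}·(+1)^0·(+1)^2 = +1.
v=3: a=3^1·(≡1), b=3^1·(≡2) mod 3; (1|3)=+1, (2|3)=-1; (−1)^{1·1·1}·(+1)^1·(-1)^1 = +1.
v=∞: 25194 > 0 and 4641 > 0  ⇒  (a,b)_∞ = +1.
v=11: a=11^-2·(≡9), b=11^0·(≡8) mod 11; (9|11)=+1, (8|11)=-1; (−1)^{-2·0·5}·(+1)^0·(-1)^-2 = +1.
v=17: a=17^5·(≡14), b=17^3·(≡8) mod 17; (14|17)=-1, (8|17)=+1; (−1)^{5·3·8}·(-1)^3·(+1)^5 = -1.
|Ram(25194, 4641)| = 2, even; anisotropic at {13, 17}.

[13, 17]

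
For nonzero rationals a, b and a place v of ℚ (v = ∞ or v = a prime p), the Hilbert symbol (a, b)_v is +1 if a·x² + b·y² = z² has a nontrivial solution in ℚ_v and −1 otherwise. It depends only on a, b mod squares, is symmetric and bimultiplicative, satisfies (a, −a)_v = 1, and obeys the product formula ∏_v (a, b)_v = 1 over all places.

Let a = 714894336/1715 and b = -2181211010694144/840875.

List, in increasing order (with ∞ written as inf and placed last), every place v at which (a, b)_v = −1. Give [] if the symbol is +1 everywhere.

(a, b) ≡ (1785, -85085) mod (ℚ^×)²; places V = {2, 3, 5, 7, 11, 13, 17, 23, 31, ∞}.
(a,b)_2: α=10, β=10; u≡1, v≡3 (mod 8); ε(u)ε(v)=0·1, αω(v)=10·1, βω(u)=10·0; sum ≡ 0  ⇒  +1.
(a,b)_7: α=-3, u≡6; β=-1, v≡1 (mod 7); (6|7)=-1, (1|7)=+1; sign (−1)^1·-1^-1·+1^-3 = +1.
(a,b)_17: α=1, u≡10; β=1, v≡7 (mod 17); (10|17)=-1, (7|17)=-1; sign (−1)^0·-1^1·-1^1 = +1.
(a,b)_23: α=0, u≡22; β=2, v≡20 (mod 23); (22|23)=-1, (20|23)=-1; sign (−1)^0·-1^2·-1^0 = +1.
(a,b)_31: α=0, u≡5; β=-2, v≡19 (mod 31); (5|31)=+1, (19|31)=+1; sign (−1)^0·+1^-2·+1^0 = +1.
(a,b)_5: α=-1, u≡2; β=-3, v≡3 (mod 5); (2|5)=-1, (3|5)=-1; sign (−1)^0·-1^-3·-1^-1 = +1.
(a,b)_3: α=5, u≡1; β=4, v≡1 (mod 3); (1|3)=+1, (1|3)=+1; sign (−1)^0·+1^4·+1^5 = +1.
(a,b)_11: α=0, u≡9; β=3, v≡3 (mod 11); (9|11)=+1, (3|11)=+1; sign (−1)^0·+1^3·+1^0 = +1.
(a,b)_13: α=2, u≡4; β=3, v≡11 (mod 13); (4|13)=+1, (11|13)=-1; sign (−1)^0·+1^3·-1^2 = +1.
(a,b)_∞: sgn(1785)=+, sgn(-85085)=−, so +1.
Every local symbol is +1, so the conic 1785·x² + -85085·y² = z² has ℚ_v-points for all v and hence a ℚ-point; (a, b / ℚ) ≅ M_2(ℚ).

[]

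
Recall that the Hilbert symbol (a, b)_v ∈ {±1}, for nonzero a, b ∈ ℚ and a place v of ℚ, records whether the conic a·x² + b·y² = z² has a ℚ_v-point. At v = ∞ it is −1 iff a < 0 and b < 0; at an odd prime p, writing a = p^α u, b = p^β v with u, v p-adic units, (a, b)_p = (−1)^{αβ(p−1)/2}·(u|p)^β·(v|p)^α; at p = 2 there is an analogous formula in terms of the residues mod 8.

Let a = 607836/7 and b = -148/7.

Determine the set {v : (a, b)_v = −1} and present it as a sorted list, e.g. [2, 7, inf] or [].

[3, 7]

Mod squares: a ≡ 777, b ≡ -259. Check v ∈ {∞, 2, 3, 7, 37}.
v=2: v_2(a)=2, v_2(b)=2; units ≡ 1, 5 (mod 8); ε·ε+αω+βω = 0·0+2·1+2·0 ≡ 0  ⇒  (a,b)_2 = +1.
v=3: a=3^1·(≡1), b=3^0·(≡2) mod 3; (1|3)=+1, (2|3)=-1; (−1)^{1·0·1}·(+1)^0·(-1)^1 = -1.
v=∞: 777 > 0 and -259 < 0  ⇒  (a,b)_∞ = +1.
v=7: a=7^-1·(≡5), b=7^-1·(≡6) mod 7; (5|7)=-1, (6|7)=-1; (−1)^{-1·-1·3}·(-1)^-1·(-1)^-1 = -1.
v=37: a=37^3·(≡7), b=37^1·(≡10) mod 37; (7|37)=+1, (10|37)=+1; (−1)^{3·1·18}·(+1)^1·(+1)^3 = +1.
Ram(777, -259) = {3, 7}; no ℚ_3-point on the conic.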